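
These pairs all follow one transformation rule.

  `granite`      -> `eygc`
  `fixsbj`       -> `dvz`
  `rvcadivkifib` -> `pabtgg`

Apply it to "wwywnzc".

Looking at the pairs, the operation is to shift every letter 2 places backward in the alphabet (wrapping around), then keep every other character starting from the first (positions 1st, 3rd, 5th, ...).
Applying both steps to "wwywnzc": "uuwulxa", then "uwla".

uwla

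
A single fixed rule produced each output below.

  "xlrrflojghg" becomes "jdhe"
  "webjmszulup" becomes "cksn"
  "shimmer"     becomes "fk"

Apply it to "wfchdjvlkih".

dbjf

Looking at the pairs, the operation is to keep one character in every 3, starting at position 2 (positions 2nd, 5th, 8th, ...), then shift every letter 2 places backward in the alphabet (wrapping around).
For "wfchdjvlkih", step one produces "fdlh"; step two turns that into "dbjf".
(Check on "xlrrflojghg": → "lfjg" → "jdhe" ✓)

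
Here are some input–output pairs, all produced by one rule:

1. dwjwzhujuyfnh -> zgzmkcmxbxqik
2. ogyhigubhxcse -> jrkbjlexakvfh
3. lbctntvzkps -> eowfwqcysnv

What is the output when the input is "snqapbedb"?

What's happening: shift every letter 3 places forward in the alphabet (wrapping around), then swap each adjacent pair of characters (1↔2, 3↔4, ...).
"snqapbedb" → "vqtdsehge" → "qvdtesghe".

qvdtesghe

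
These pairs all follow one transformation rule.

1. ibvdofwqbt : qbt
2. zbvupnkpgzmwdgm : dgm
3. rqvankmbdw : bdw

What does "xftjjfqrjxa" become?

jxa

What's happening: keep only the last 3 characters.
Doing the same to "xftjjfqrjxa": "jxa".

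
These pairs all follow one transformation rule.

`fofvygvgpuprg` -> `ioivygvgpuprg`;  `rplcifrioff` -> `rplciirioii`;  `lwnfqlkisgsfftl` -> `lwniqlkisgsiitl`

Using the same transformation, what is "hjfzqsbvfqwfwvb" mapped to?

Each output is the input with this applied: replace every "f" with "i".
On "hjfzqsbvfqwfwvb" that produces "hjizqsbviqwiwvb".

hjizqsbviqwiwvb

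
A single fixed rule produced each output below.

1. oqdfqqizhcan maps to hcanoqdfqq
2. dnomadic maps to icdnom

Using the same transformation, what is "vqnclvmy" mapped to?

Each output is the input with this applied: swap the front and back halves of the string, then delete the first 2 characters.
"vqnclvmy" → "myvqnc".

myvqnc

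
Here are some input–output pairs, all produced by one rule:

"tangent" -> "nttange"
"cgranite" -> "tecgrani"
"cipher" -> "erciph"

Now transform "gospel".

What's happening: move the last 2 characters to the front (rotate right by 2).
So "gospel" becomes "elgosp".

elgosp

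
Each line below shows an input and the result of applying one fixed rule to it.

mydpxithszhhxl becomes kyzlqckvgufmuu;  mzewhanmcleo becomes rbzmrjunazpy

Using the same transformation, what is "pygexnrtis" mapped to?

The rule is to move the last 2 characters to the front (rotate right by 2), then shift every letter 13 places forward in the alphabet (wrapping around) — i.e. ROT13.
"pygexnrtis" → "ispygexnrt" → "vfcltrkaeg".

vfcltrkaeg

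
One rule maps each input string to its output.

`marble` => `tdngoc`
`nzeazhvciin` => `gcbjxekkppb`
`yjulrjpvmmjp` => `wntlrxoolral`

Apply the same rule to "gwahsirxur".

cjuktzwtiy

Rule — move the first 2 characters to the end (rotate left by 2), then shift every letter 2 places forward in the alphabet (wrapping around).
"gwahsirxur" → "ahsirxurgw" → "cjuktzwtiy".
(Check on "nzeazhvciin": → "eazhvciinnz" → "gcbjxekkppb" ✓)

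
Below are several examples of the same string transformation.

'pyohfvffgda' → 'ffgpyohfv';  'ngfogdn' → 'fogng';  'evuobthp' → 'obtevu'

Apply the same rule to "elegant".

Rule — delete the last 2 characters, then move the last 3 characters to the front (rotate right by 3).
Doing the same to "elegant": "egael".

egael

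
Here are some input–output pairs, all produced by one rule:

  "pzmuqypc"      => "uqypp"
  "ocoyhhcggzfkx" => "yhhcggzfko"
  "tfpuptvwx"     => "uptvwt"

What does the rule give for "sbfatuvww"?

The transformation: swap the first and last characters, then delete the first 3 characters.
For "sbfatuvww", step one produces "wbfatuvws"; step two turns that into "atuvws".

atuvws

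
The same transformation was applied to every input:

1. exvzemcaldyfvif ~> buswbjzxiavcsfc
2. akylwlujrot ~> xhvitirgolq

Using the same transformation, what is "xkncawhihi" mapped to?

Rule — shift every letter 3 places backward in the alphabet (wrapping around).
Doing the same to "xkncawhihi": "uhkzxtefef".

uhkzxtefef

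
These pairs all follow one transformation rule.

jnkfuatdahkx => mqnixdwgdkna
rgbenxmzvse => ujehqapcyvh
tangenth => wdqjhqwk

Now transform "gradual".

judgxdo

Rule — shift every letter 3 places forward in the alphabet (wrapping around).
Doing the same to "gradual": "judgxdo".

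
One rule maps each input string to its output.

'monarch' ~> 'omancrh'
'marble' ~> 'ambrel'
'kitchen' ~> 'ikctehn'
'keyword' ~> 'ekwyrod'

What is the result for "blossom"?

The transformation: swap each adjacent pair of characters (1↔2, 3↔4, ...).
"blossom" → "lbsoosm".

lbsoosm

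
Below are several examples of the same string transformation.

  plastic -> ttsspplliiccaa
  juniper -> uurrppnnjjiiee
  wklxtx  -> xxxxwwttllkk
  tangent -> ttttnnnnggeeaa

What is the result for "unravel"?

The transformation: double every character, then sort the characters into reverse alphabetical order.
On "unravel" that produces "vvuurrnnlleeaa".

vvuurrnnlleeaa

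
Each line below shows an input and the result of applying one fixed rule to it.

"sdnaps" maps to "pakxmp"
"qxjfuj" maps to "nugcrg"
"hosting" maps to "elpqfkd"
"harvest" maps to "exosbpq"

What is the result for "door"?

What's happening: shift every letter 3 places backward in the alphabet (wrapping around).
Applying that to "door" gives "allo".

allo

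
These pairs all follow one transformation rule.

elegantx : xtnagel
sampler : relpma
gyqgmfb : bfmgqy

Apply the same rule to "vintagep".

The transformation: reverse the string, then delete the last character.
For "vintagep", step one produces "pegatniv"; step two turns that into "pegatni".

pegatni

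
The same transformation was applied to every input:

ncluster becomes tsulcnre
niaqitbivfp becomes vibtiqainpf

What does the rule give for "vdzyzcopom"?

poczyzdvmo

In each case the input is transformed by: move the last 2 characters to the front (rotate right by 2), then reverse the string.
"vdzyzcopom" → "poczyzdvmo".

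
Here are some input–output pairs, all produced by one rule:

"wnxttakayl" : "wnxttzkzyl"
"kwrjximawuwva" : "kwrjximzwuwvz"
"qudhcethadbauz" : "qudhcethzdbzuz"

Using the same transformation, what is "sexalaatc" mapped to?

sexzlzztc

Looking at the pairs, the operation is to replace every "a" with "z".
"sexalaatc" → "sexzlzztc".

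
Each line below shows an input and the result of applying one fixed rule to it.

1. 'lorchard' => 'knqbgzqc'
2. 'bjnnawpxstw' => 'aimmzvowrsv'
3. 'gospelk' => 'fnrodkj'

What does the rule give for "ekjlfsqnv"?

djikerpmu

Each output is the input with this applied: shift every letter 1 place backward in the alphabet (wrapping around).
"ekjlfsqnv" → "djikerpmu".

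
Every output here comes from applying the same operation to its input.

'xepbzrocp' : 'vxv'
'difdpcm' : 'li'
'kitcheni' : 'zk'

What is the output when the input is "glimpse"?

The rule is to shift every letter 6 places forward in the alphabet (wrapping around), then keep one character in every 3, starting at position 3 (positions 3rd, 6th, 9th, ...).
For "glimpse", step one produces "mrosvyk"; step two turns that into "oy".

oy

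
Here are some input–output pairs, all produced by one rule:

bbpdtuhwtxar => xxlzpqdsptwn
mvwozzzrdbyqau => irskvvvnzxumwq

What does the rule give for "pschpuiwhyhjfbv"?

loydlqesdudfbxr

The rule is to shift every letter 4 places backward in the alphabet (wrapping around).
Doing the same to "pschpuiwhyhjfbv": "loydlqesdudfbxr".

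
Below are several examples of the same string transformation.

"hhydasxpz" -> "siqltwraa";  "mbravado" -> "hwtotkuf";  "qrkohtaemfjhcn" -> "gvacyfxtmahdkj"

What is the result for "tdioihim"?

Each output is the input with this applied: reverse the string, then shift every letter 7 places backward in the alphabet (wrapping around).
Starting from "tdioihim": after the first operation, "mihioidt"; after the second, "fbabhbwm".

fbabhbwm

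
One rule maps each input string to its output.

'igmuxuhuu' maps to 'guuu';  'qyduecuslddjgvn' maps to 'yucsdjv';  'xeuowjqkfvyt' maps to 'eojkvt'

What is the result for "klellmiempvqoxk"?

The transformation: keep every other character starting from the second (positions 2nd, 4th, 6th, ...).
"klellmiempvqoxk" → "llmepqx".

llmepqx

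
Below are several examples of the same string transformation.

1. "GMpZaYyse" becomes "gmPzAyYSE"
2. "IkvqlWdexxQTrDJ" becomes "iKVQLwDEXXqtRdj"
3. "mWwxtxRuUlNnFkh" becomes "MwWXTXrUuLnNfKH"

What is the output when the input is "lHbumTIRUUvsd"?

The transformation: flip the case of every letter.
Doing the same to "lHbumTIRUUvsd": "LhBUMtiruuVSD".

LhBUMtiruuVSD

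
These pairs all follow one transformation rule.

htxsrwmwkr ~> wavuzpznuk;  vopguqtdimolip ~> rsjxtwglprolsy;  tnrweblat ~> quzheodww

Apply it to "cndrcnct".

qgufqfwf

Each output is the input with this applied: move the first character to the end, then shift every letter 3 places forward in the alphabet (wrapping around).
On "cndrcnct": the first step gives "ndrcnctc", and the second then gives "qgufqfwf".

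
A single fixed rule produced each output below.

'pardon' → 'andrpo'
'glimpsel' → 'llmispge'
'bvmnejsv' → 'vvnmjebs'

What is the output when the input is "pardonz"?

azdrnop

Each output is the input with this applied: swap the first and last characters, then swap each adjacent pair of characters (1↔2, 3↔4, ...).
"pardonz" → "zardonp" → "azdrnop".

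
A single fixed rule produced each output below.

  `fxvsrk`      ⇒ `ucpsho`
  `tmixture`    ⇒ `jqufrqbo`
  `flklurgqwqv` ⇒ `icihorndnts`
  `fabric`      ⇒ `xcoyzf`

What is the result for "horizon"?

In each case the input is transformed by: swap each adjacent pair of characters (1↔2, 3↔4, ...), then shift every letter 3 places backward in the alphabet (wrapping around).
"horizon" → "ohirozn" → "lefolwk".

lefolwk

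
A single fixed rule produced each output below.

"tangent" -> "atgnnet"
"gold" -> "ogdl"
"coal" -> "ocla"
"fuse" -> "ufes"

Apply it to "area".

raae

Rule — swap each adjacent pair of characters (1↔2, 3↔4, ...).
Applying that to "area" gives "raae".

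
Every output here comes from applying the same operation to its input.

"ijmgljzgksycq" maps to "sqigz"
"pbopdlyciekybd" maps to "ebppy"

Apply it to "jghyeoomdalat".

In each case the input is transformed by: keep one character in every 3, starting at position 1 (positions 1st, 4th, 7th, ...), then move the first 3 characters to the end (rotate left by 3).
Applying both steps to "jghyeoomdalat": "jyoat", then "atjyo".

atjyo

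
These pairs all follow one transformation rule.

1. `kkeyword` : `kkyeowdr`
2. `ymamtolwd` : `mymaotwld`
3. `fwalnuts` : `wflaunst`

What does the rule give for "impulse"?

The rule is to swap each adjacent pair of characters (1↔2, 3↔4, ...).
Applying that to "impulse" gives "miupsle".

miupsle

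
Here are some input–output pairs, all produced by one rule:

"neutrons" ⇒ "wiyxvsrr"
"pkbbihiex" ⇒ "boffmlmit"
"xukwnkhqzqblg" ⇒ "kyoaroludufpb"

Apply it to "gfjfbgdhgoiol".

Rule — shift every letter 4 places forward in the alphabet (wrapping around), then swap the first and last characters.
For "gfjfbgdhgoiol", step one produces "kjnjfkhlksmsp"; step two turns that into "pjnjfkhlksmsk".
(Check on "pkbbihiex": → "toffmlmib" → "boffmlmit" ✓)

pjnjfkhlksmsk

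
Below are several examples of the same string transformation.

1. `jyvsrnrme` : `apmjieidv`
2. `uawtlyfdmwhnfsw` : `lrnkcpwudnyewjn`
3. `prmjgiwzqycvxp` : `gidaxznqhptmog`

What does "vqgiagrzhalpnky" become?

mhxzrxiqyrcgebp

The pattern: shift every letter 9 places backward in the alphabet (wrapping around).
Applying that to "vqgiagrzhalpnky" gives "mhxzrxiqyrcgebp".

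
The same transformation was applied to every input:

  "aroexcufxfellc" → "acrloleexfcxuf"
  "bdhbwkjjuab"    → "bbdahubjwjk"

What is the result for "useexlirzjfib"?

Each output is the input with this applied: take characters alternately from the front and the back (1st, last, 2nd, 2nd-last, ...).
On "useexlirzjfib" that produces "ubsiefejxzlri".

ubsiefejxzlri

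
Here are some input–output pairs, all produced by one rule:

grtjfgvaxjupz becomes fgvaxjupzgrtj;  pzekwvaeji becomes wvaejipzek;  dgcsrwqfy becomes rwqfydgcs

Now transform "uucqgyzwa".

gyzwauucq

The transformation: move the first 3 characters to the end (rotate left by 3), then move the first character to the end.
Starting from "uucqgyzwa": after the first operation, "qgyzwauuc"; after the second, "gyzwauucq".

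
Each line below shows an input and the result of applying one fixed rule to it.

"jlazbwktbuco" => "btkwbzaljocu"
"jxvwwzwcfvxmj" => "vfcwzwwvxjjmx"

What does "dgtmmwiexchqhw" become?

What's happening: move the last 3 characters to the front (rotate right by 3), then reverse the string.
Starting from "dgtmmwiexchqhw": after the first operation, "qhwdgtmmwiexch"; after the second, "hcxeiwmmtgdwhq".

hcxeiwmmtgdwhq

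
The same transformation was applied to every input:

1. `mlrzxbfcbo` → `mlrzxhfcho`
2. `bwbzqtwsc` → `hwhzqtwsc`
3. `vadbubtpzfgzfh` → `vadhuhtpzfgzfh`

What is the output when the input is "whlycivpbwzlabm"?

Each output is the input with this applied: replace every "b" with "h".
So "whlycivpbwzlabm" becomes "whlycivphwzlahm".

whlycivphwzlahm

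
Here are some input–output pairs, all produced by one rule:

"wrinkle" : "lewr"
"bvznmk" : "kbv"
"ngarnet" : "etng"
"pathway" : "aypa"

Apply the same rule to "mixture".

remi

In each case the input is transformed by: move the first 2 characters to the end (rotate left by 2), then delete the first 3 characters.
So "mixture" becomes "remi".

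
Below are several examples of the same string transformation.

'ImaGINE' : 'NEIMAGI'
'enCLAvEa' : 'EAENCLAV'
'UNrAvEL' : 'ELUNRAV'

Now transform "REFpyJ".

YJREFP

In each case the input is transformed by: move the last 2 characters to the front (rotate right by 2), then convert every letter to uppercase.
Starting from "REFpyJ": after the first operation, "yJREFp"; after the second, "YJREFP".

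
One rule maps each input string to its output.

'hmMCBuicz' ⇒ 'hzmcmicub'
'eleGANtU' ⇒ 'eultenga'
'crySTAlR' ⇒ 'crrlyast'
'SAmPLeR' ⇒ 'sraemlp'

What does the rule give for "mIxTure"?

What's happening: take characters alternately from the front and the back (1st, last, 2nd, 2nd-last, ...), then convert every letter to lowercase.
On "mIxTure": the first step gives "meIrxuT", and the second then gives "meirxut".
(Check on "hmMCBuicz": → "hzmcMiCuB" → "hzmcmicub" ✓)

meirxut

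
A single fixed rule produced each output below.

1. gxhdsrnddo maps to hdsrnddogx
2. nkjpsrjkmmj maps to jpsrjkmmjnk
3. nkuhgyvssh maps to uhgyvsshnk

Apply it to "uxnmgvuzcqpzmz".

nmgvuzcqpzmzux

Each output is the input with this applied: move the first 2 characters to the end (rotate left by 2).
So "uxnmgvuzcqpzmz" becomes "nmgvuzcqpzmzux".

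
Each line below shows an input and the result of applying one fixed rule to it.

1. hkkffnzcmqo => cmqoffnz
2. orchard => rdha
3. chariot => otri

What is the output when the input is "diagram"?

What's happening: delete the first 3 characters, then swap the front and back halves of the string.
"diagram" → "gram" → "amgr".

amgr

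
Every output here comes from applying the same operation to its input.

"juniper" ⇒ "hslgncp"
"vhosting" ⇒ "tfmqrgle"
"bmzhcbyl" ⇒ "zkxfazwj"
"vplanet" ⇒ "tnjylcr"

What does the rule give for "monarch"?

Rule — shift every letter 2 places backward in the alphabet (wrapping around).
Doing the same to "monarch": "kmlypaf".

kmlypaf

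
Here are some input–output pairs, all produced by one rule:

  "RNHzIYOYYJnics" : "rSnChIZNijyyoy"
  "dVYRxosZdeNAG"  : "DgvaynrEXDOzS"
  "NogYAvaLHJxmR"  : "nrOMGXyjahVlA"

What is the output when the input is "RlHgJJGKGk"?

rKLghkGgjj

The transformation: flip the case of every letter, then take characters alternately from the front and the back (1st, last, 2nd, 2nd-last, ...).
Applying both steps to "RlHgJJGKGk": "rLhGjjgkgK", then "rKLghkGgjj".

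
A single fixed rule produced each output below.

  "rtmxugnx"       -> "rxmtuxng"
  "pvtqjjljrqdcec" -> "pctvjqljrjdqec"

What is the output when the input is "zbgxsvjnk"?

The rule is to move the last character to the front, then swap each adjacent pair of characters (1↔2, 3↔4, ...).
On "zbgxsvjnk": the first step gives "kzbgxsvjn", and the second then gives "zkgbsxjvn".
(Check on "pvtqjjljrqdcec": → "cpvtqjjljrqdce" → "pctvjqljrjdqec" ✓)

zkgbsxjvn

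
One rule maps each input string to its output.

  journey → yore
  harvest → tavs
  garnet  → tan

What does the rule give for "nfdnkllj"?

The pattern: move the last character to the front, then keep every other character starting from the first (positions 1st, 3rd, 5th, ...).
On "nfdnkllj": the first step gives "jnfdnkll", and the second then gives "jfnl".

jfnl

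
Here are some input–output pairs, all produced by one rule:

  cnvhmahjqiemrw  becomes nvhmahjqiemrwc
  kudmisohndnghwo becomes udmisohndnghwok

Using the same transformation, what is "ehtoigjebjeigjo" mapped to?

htoigjebjeigjoe

The transformation: move the first character to the end.
So "ehtoigjebjeigjo" becomes "htoigjebjeigjoe".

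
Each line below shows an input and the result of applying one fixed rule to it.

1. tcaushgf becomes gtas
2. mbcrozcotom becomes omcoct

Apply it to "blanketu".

Looking at the pairs, the operation is to move the last 2 characters to the front (rotate right by 2), then keep every other character starting from the first (positions 1st, 3rd, 5th, ...).
On "blanketu": the first step gives "tublanke", and the second then gives "tbak".

tbak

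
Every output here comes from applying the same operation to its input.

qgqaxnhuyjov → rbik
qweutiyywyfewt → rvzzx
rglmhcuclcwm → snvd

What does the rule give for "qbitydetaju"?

Each output is the input with this applied: keep one character in every 3, starting at position 1 (positions 1st, 4th, 7th, ...), then shift every letter 1 place forward in the alphabet (wrapping around).
"qbitydetaju" → "qtej" → "rufk".

rufk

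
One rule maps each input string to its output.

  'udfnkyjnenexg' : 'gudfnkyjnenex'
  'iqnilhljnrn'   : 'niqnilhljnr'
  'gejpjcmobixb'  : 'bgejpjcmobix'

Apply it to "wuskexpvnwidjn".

nwuskexpvnwidj

What's happening: move the last character to the front.
So "wuskexpvnwidjn" becomes "nwuskexpvnwidj".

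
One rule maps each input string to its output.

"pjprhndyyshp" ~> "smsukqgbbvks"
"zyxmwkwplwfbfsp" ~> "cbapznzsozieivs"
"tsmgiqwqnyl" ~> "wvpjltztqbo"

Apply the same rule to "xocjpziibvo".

arfmsclleyr

The pattern: shift every letter 3 places forward in the alphabet (wrapping around).
For "xocjpziibvo" the result is "arfmsclleyr".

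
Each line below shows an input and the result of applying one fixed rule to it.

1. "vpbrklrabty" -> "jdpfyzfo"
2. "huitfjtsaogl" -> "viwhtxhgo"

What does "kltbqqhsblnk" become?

yzhpeevgp

Each output is the input with this applied: shift every letter 12 places backward in the alphabet (wrapping around), then delete the last 3 characters.
For "kltbqqhsblnk" the result is "yzhpeevgp".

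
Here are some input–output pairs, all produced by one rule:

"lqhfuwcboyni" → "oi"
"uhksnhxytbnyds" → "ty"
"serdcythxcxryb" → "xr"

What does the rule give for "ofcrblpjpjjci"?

pc

What's happening: keep one character in every 3, starting at position 3 (positions 3rd, 6th, 9th, ...), then delete the first 2 characters.
"ofcrblpjpjjci" → "clpc" → "pc".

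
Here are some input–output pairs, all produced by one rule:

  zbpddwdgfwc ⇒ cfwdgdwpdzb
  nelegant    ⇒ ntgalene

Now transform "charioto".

toioarch

In each case the input is transformed by: swap each adjacent pair of characters (1↔2, 3↔4, ...), then reverse the string.
So "charioto" becomes "toioarch".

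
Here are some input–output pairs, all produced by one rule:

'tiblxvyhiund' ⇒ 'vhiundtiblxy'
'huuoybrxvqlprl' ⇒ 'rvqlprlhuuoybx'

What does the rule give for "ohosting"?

singohot

In each case the input is transformed by: swap the front and back halves of the string, then swap the first and last characters.
Working it through for "ohosting": intermediate "tingohos", final "singohot".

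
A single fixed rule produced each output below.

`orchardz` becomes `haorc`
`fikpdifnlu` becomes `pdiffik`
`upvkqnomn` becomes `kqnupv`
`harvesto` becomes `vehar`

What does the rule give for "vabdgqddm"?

The rule is to delete the last 3 characters, then move the first 3 characters to the end (rotate left by 3).
"vabdgqddm" → "vabdgq" → "dgqvab".

dgqvab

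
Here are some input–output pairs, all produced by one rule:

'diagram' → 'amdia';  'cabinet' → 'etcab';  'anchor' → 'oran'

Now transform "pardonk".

nkpar

Looking at the pairs, the operation is to move the last 2 characters to the front (rotate right by 2), then delete the last 2 characters.
"pardonk" → "nkpardo" → "nkpar".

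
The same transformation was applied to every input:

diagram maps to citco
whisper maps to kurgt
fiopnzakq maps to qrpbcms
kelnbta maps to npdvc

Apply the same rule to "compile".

orkng

The transformation: delete the first 2 characters, then shift every letter 2 places forward in the alphabet (wrapping around).
"compile" → "mpile" → "orkng".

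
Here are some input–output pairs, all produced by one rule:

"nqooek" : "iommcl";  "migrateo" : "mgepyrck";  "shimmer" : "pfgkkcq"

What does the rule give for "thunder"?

pfslbcr

The transformation: shift every letter 2 places backward in the alphabet (wrapping around), then swap the first and last characters.
On "thunder": the first step gives "rfslbcp", and the second then gives "pfslbcr".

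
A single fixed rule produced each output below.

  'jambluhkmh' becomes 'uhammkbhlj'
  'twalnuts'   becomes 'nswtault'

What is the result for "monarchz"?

The transformation: take characters alternately from the front and the back (1st, last, 2nd, 2nd-last, ...), then swap the first and last characters.
For "monarchz", step one produces "mzohncar"; step two turns that into "rzohncam".

rzohncam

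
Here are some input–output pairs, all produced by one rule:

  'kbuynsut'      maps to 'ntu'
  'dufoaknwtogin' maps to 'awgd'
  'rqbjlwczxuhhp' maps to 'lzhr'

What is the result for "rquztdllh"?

tlq

The rule is to move the first 3 characters to the end (rotate left by 3), then keep one character in every 3, starting at position 2 (positions 2nd, 5th, 8th, ...).
For "rquztdllh" the result is "tlq".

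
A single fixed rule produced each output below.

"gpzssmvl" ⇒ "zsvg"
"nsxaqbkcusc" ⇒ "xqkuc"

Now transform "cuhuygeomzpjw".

hyempw

Each output is the input with this applied: move the first character to the end, then keep every other character starting from the second (positions 2nd, 4th, 6th, ...).
Applying both steps to "cuhuygeomzpjw": "uhuygeomzpjwc", then "hyempw".
(Check on "nsxaqbkcusc": → "sxaqbkcuscn" → "xqkuc" ✓)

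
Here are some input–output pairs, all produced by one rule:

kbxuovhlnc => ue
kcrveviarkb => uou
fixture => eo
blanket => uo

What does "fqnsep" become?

ao

Rule — shift every letter 10 places forward in the alphabet (wrapping around), then keep only the vowels.
On "fqnsep": the first step gives "paxcoz", and the second then gives "ao".
(Check on "blanket": → "lvkxuod" → "uo" ✓)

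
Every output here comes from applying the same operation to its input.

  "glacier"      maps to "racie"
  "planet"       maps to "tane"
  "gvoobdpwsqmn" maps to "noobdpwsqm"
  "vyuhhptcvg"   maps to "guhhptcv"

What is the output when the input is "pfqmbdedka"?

The pattern: delete the first 2 characters, then move the last character to the front.
On "pfqmbdedka": the first step gives "qmbdedka", and the second then gives "aqmbdedk".

aqmbdedk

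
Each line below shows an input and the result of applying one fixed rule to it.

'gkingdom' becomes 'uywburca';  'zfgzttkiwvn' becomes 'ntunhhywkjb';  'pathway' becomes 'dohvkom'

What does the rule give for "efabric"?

stopfwq

Each output is the input with this applied: shift every letter 12 places backward in the alphabet (wrapping around).
Applying that to "efabric" gives "stopfwq".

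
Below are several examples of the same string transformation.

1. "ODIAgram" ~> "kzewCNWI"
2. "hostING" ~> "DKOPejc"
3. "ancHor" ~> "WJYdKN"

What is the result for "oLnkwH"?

KhJGSd

Rule — shift every letter 4 places backward in the alphabet (wrapping around), then flip the case of every letter.
Applying both steps to "oLnkwH": "kHjgsD", then "KhJGSd".
(Check on "ancHor": → "wjyDkn" → "WJYdKN" ✓)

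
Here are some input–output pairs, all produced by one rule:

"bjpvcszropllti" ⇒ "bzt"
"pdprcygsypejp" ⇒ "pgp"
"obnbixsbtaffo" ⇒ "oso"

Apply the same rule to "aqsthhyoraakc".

ayc

Each output is the input with this applied: keep every other character starting from the first (positions 1st, 3rd, 5th, ...), then keep one character in every 3, starting at position 1 (positions 1st, 4th, 7th, ...).
For "aqsthhyoraakc", step one produces "ashyrac"; step two turns that into "ayc".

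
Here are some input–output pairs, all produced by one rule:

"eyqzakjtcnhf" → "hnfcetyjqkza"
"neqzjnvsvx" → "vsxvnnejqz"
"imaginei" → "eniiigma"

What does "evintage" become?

gaetenvi

What's happening: move the last 2 characters to the front (rotate right by 2), then take characters alternately from the front and the back (1st, last, 2nd, 2nd-last, ...).
Starting from "evintage": after the first operation, "geevinta"; after the second, "gaetenvi".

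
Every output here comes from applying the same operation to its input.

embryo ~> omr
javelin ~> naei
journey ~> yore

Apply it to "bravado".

orvd

The rule is to move the last character to the front, then keep every other character starting from the first (positions 1st, 3rd, 5th, ...).
Working it through for "bravado": intermediate "obravad", final "orvd".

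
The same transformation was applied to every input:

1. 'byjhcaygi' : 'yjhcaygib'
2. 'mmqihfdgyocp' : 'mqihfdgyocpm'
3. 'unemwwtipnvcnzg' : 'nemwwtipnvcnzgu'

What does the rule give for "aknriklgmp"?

knriklgmpa

The rule is to move the first character to the end.
Doing the same to "aknriklgmp": "knriklgmpa".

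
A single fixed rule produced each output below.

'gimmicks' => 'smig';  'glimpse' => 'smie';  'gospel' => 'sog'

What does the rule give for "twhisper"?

wsph

In each case the input is transformed by: sort the characters into reverse alphabetical order, then keep every other character starting from the first (positions 1st, 3rd, 5th, ...).
Applying that to "twhisper" gives "wsph".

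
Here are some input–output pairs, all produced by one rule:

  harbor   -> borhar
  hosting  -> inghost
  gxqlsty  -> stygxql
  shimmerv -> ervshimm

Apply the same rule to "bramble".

The pattern: move the last 3 characters to the front (rotate right by 3).
So "bramble" becomes "blebram".

blebram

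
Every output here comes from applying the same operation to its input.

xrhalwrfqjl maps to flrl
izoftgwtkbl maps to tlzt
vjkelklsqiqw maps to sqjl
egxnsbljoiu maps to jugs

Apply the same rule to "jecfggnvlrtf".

Rule — keep one character in every 3, starting at position 2 (positions 2nd, 5th, 8th, ...), then move the last 2 characters to the front (rotate right by 2).
For "jecfggnvlrtf" the result is "vteg".

vteg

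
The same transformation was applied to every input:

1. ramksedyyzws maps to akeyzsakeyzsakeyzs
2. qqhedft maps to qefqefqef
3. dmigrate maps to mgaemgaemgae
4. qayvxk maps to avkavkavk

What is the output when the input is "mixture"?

The pattern: keep every other character starting from the second (positions 2nd, 4th, 6th, ...), then write the whole string 3 times in a row.
For "mixture", step one produces "itr"; step two turns that into "itritritr".

itritritr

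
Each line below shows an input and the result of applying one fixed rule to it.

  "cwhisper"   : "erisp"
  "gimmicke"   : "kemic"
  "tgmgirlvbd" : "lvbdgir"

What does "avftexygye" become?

ygyetex

In each case the input is transformed by: delete the first 3 characters, then move the first 3 characters to the end (rotate left by 3).
"avftexygye" → "texygye" → "ygyetex".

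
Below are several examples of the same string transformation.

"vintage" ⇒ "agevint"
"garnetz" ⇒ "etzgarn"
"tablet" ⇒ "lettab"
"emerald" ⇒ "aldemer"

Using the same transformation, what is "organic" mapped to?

What's happening: move the last 3 characters to the front (rotate right by 3).
"organic" → "nicorga".

nicorga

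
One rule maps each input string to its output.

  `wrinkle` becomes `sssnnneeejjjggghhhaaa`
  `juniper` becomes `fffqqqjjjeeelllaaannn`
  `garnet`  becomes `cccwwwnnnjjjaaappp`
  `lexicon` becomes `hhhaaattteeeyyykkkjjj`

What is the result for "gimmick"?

The rule is to repeat every character 3 times, then shift every letter 4 places backward in the alphabet (wrapping around).
"gimmick" → "gggiiimmmmmmiiiccckkk" → "ccceeeiiiiiieeeyyyggg".

ccceeeiiiiiieeeyyyggg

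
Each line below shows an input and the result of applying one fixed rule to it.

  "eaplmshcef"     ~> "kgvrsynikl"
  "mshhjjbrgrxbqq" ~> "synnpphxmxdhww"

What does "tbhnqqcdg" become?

zhntwwijm

The rule is to shift every letter 6 places forward in the alphabet (wrapping around).
"tbhnqqcdg" → "zhntwwijm".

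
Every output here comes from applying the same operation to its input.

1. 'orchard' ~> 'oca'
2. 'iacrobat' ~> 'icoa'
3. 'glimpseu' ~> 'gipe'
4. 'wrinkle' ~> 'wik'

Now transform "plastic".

pat

The pattern: swap each adjacent pair of characters (1↔2, 3↔4, ...), then keep every other character starting from the second (positions 2nd, 4th, 6th, ...).
Applying both steps to "plastic": "lpsaitc", then "pat".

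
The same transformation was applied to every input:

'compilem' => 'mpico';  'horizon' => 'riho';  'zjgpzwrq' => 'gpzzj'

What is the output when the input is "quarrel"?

Looking at the pairs, the operation is to delete the last 3 characters, then move the first 2 characters to the end (rotate left by 2).
"quarrel" → "quar" → "arqu".
(Check on "zjgpzwrq": → "zjgpz" → "gpzzj" ✓)

arqu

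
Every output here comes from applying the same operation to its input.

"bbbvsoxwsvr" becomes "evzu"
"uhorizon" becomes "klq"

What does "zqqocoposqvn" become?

tfry

In each case the input is transformed by: shift every letter 3 places forward in the alphabet (wrapping around), then keep one character in every 3, starting at position 2 (positions 2nd, 5th, 8th, ...).
"zqqocoposqvn" → "cttrfrsrvtyq" → "tfry".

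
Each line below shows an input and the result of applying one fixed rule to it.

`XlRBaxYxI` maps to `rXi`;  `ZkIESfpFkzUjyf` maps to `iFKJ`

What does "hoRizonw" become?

Looking at the pairs, the operation is to keep one character in every 3, starting at position 3 (positions 3rd, 6th, 9th, ...), then flip the case of every letter.
"hoRizonw" → "rO".

rO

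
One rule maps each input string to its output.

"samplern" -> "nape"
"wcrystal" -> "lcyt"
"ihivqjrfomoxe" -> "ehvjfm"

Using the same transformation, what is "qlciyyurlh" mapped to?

Each output is the input with this applied: move the last 2 characters to the front (rotate right by 2), then keep every other character starting from the second (positions 2nd, 4th, 6th, ...).
Applying both steps to "qlciyyurlh": "lhqlciyyur", then "hliyr".

hliyr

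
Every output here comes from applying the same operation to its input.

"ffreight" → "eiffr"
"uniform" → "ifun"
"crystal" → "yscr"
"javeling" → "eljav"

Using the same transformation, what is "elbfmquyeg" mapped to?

Each output is the input with this applied: delete the last 3 characters, then move the last 2 characters to the front (rotate right by 2).
On "elbfmquyeg": the first step gives "elbfmqu", and the second then gives "quelbfm".

quelbfm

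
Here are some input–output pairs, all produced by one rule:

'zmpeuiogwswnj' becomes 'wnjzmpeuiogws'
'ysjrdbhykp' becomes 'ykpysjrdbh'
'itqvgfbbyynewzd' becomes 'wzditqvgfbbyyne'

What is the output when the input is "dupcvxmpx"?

mpxdupcvx

Each output is the input with this applied: move the last 3 characters to the front (rotate right by 3).
"dupcvxmpx" → "mpxdupcvx".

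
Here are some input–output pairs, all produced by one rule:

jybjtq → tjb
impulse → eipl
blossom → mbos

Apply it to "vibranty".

tvba

The pattern: keep every other character starting from the first (positions 1st, 3rd, 5th, ...), then move the last character to the front.
Doing the same to "vibranty": "tvba".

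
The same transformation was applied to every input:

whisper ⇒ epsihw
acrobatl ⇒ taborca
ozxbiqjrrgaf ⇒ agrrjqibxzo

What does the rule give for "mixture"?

rutxim

The transformation: delete the last character, then reverse the string.
Applying both steps to "mixture": "mixtur", then "rutxim".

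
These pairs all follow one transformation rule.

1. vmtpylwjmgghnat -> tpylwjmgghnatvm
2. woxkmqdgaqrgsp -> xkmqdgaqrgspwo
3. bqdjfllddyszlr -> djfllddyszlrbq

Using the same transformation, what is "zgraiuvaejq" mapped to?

In each case the input is transformed by: move the first 2 characters to the end (rotate left by 2).
"zgraiuvaejq" → "raiuvaejqzg".

raiuvaejqzg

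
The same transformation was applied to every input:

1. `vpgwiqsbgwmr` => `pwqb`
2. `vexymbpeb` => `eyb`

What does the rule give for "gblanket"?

ba

Rule — delete the last 3 characters, then keep every other character starting from the second (positions 2nd, 4th, 6th, ...).
"gblanket" → "gblan" → "ba".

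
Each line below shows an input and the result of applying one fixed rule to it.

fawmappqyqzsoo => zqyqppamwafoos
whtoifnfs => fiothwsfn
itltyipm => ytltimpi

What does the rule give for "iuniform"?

The transformation: reverse the string, then move the first 3 characters to the end (rotate left by 3).
For "iuniform", step one produces "mrofinui"; step two turns that into "finuimro".
(Check on "fawmappqyqzsoo": → "ooszqyqppamwaf" → "zqyqppamwafoos" ✓)

finuimro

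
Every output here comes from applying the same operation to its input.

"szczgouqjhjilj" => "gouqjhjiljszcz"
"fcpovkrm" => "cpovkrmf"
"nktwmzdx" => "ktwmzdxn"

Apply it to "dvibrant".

vibrantd

In each case the input is transformed by: move the last 3 characters to the front (rotate right by 3), then swap the front and back halves of the string.
Applying both steps to "dvibrant": "antdvibr", then "vibrantd".
(Check on "fcpovkrm": → "krmfcpov" → "cpovkrmf" ✓)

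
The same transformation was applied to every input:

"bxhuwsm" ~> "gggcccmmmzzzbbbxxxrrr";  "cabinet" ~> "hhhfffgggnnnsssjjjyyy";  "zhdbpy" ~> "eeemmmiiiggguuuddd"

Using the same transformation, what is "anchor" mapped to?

fffssshhhmmmtttwww

Rule — repeat every character 3 times, then shift every letter 5 places forward in the alphabet (wrapping around).
Starting from "anchor": after the first operation, "aaannnccchhhooorrr"; after the second, "fffssshhhmmmtttwww".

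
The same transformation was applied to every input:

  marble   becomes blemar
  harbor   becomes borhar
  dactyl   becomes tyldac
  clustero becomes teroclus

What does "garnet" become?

netgar

Rule — swap the front and back halves of the string.
Applying that to "garnet" gives "netgar".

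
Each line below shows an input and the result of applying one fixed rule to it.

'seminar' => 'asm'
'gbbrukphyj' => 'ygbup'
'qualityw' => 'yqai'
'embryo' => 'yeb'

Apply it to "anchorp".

rac

What's happening: move the last 3 characters to the front (rotate right by 3), then keep every other character starting from the second (positions 2nd, 4th, 6th, ...).
For "anchorp", step one produces "orpanch"; step two turns that into "rac".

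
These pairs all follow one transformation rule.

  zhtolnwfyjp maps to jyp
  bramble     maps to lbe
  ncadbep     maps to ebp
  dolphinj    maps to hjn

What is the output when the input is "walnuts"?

What's happening: swap each adjacent pair of characters (1↔2, 3↔4, ...), then keep only the last 3 characters.
Applying both steps to "walnuts": "awnltus", then "tus".

tus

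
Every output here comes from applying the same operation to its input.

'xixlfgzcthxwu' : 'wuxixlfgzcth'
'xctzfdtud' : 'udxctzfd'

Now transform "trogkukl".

What's happening: move the last 2 characters to the front (rotate right by 2), then delete the last character.
"trogkukl" → "kltrogku" → "kltrogk".
(Check on "xctzfdtud": → "udxctzfdt" → "udxctzfd" ✓)

kltrogk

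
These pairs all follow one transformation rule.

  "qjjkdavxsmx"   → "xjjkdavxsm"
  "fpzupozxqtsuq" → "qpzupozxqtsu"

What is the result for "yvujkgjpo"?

ovujkgjp

The transformation: delete the first character, then move the last character to the front.
Applying that to "yvujkgjpo" gives "ovujkgjp".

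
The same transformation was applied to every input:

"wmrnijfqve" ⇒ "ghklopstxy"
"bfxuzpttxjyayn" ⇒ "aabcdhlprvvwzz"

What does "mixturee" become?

ggkotvwz

The pattern: shift every letter 2 places forward in the alphabet (wrapping around), then sort the characters into alphabetical order.
Doing the same to "mixturee": "ggkotvwz".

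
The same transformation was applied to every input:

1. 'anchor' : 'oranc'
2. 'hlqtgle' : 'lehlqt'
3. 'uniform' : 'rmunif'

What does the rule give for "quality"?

The transformation: move the last 3 characters to the front (rotate right by 3), then delete the first character.
Applying that to "quality" gives "tyqual".

tyqual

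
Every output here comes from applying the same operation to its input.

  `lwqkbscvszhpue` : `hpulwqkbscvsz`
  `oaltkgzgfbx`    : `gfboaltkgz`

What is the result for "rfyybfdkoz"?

Each output is the input with this applied: delete the last character, then move the last 3 characters to the front (rotate right by 3).
On "rfyybfdkoz": the first step gives "rfyybfdko", and the second then gives "dkorfyybf".

dkorfyybf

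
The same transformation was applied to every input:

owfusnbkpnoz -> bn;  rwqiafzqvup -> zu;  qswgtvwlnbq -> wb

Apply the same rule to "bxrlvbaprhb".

ah

The rule is to keep one character in every 3, starting at position 1 (positions 1st, 4th, 7th, ...), then delete the first 2 characters.
"bxrlvbaprhb" → "blah" → "ah".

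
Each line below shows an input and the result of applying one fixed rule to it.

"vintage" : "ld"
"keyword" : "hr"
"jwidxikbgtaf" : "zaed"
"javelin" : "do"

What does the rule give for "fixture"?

The transformation: keep one character in every 3, starting at position 2 (positions 2nd, 5th, 8th, ...), then shift every letter 3 places forward in the alphabet (wrapping around).
For "fixture", step one produces "iu"; step two turns that into "lx".

lx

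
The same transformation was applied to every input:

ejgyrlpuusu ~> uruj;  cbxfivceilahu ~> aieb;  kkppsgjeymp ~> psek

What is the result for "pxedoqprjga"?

aorx

In each case the input is transformed by: keep one character in every 3, starting at position 2 (positions 2nd, 5th, 8th, ...), then swap the first and last characters.
Doing the same to "pxedoqprjga": "aorx".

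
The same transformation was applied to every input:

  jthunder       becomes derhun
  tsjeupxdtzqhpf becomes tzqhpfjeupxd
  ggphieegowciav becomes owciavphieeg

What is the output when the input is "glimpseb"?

Looking at the pairs, the operation is to delete the first 2 characters, then swap the front and back halves of the string.
Starting from "glimpseb": after the first operation, "impseb"; after the second, "sebimp".

sebimp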